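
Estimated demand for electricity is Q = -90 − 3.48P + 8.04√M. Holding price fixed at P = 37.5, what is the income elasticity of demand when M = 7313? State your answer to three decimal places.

0.736

At P = 37.5, M = 7313: Q = 467.049.
Holding P constant, ∂Q/∂M = 8.04/(2√M) = 0.0470087.
η_M = (∂Q/∂M)·(M/Q) = 0.0470087 × (7313/467.049) = 0.736.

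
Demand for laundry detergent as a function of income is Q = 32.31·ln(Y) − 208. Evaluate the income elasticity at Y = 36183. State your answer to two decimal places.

At Y = 36183: Q = 131.137.
dQ/dY = 32.31/Y = 0.000892961 at this income.
η = (dQ/dY)·(Y/Q) = 0.000892961 × (36183/131.137) = 0.25.

0.25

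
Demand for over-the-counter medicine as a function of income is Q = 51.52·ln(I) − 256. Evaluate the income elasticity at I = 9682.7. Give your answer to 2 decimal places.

0.24

At I = 9682.7: Q = 216.856.
dQ/dI = 51.52/I = 0.00532083 at this income.
η = (dQ/dI)·(I/Q) = 0.00532083 × (9682.7/216.856) = 0.24.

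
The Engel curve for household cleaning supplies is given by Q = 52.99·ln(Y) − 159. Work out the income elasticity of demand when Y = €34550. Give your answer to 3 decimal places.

At Y = 34550: Q = 394.754.
dQ/dY = 52.99/Y = 0.00153372 at this income.
η = (dQ/dY)·(Y/Q) = 0.00153372 × (34550/394.754) = 0.134.

0.134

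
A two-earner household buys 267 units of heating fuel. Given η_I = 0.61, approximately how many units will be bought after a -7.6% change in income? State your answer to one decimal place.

%ΔQ ≈ η × %ΔI = 0.61 × (-7.6%) = -4.636%.
New Q ≈ 267 × (1 − 0.04636) = 254.6.

254.6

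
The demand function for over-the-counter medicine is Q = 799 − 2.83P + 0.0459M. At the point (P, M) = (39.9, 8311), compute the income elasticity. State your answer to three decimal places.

At P = 39.9, M = 8311: Q = 1067.558.
Holding P constant, ∂Q/∂M = 0.0459.
η_M = (∂Q/∂M)·(M/Q) = 0.0459 × (8311/1067.558) = 0.357.

0.357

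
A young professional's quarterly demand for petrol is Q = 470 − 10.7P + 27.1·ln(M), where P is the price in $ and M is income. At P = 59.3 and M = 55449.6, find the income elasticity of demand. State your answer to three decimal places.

0.206

At P = 59.3, M = 55449.6: Q = 131.510.
Holding P constant, ∂Q/∂M = 27.1/M = 0.000488732.
η_M = (∂Q/∂M)·(M/Q) = 0.000488732 × (55449.6/131.510) = 0.206.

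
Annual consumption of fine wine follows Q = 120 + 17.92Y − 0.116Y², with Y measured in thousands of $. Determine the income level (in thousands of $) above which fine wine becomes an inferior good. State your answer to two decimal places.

dQ/dY = 17.92 − 0.232Y.
The good is inferior where dQ/dY < 0. Setting dQ/dY = 0 gives Y = 17.92 / 0.232 = 77.24.

77.24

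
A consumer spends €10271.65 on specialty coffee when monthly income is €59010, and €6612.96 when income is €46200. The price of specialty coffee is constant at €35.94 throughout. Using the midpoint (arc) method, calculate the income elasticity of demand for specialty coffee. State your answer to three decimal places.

1.780

With a constant price, Q₁ = 10271.65/35.94 = 285.800 and Q₂ = 6612.96/35.94 = 184.000 (equivalently, work directly with expenditure since P cancels).
Midpoint %ΔQ = (6612.96 − 10271.65)/8442.31 = -0.43338; midpoint %ΔI = (46200 − 59010)/52605 = -0.24351.
η = -0.43338 / -0.24351 = 1.780.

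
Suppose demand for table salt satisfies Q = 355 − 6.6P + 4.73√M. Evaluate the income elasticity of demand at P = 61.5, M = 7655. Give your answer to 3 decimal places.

At P = 61.5, M = 7655: Q = 362.941.
Holding P constant, ∂Q/∂M = 4.73/(2√M) = 0.0270308.
η_M = (∂Q/∂M)·(M/Q) = 0.0270308 × (7655/362.941) = 0.570.

0.570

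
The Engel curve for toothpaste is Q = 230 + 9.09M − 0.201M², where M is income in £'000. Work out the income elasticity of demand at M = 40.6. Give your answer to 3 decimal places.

-1.097

At M = 40.6: Q = 267.7336.
dQ/dM = 9.09 − 0.402M = -7.23120.
η = (dQ/dM)·(M/Q) = -7.23120 × (40.6/267.7336) = -1.097.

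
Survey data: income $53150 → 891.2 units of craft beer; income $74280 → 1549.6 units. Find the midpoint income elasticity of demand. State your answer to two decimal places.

1.63

ΔQ = 1549.6 − 891.2 = 658.4; midpoint Q̄ = (891.2 + 1549.6)/2 = 1220.4.
ΔI = 74280 − 53150 = 21130; midpoint Ī = (53150 + 74280)/2 = 63715.
η = (ΔQ/Q̄) ÷ (ΔI/Ī) = (658.4/1220.4) ÷ (21130/63715) = 1.63.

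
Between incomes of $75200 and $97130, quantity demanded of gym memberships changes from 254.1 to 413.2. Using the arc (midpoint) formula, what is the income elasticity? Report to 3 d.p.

ΔQ = 413.2 − 254.1 = 159.1; midpoint Q̄ = (254.1 + 413.2)/2 = 333.65.
ΔI = 97130 − 75200 = 21930; midpoint Ī = (75200 + 97130)/2 = 86165.
η = (ΔQ/Q̄) ÷ (ΔI/Ī) = (159.1/333.65) ÷ (21930/86165) = 1.874.

1.874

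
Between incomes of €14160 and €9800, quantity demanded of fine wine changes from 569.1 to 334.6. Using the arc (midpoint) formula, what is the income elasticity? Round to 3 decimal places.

ΔQ = 334.6 − 569.1 = -234.5; midpoint Q̄ = (569.1 + 334.6)/2 = 451.85.
ΔI = 9800 − 14160 = -4360; midpoint Ī = (14160 + 9800)/2 = 11980.
η = (ΔQ/Q̄) ÷ (ΔI/Ī) = (-234.5/451.85) ÷ (-4360/11980) = 1.426.

1.426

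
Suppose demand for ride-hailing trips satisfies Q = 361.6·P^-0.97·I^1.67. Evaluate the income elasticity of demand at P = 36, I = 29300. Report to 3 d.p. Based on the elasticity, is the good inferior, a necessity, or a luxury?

1.670 (luxury)

For a multiplicative demand Q = A·P^α·I^β, the income elasticity is β everywhere.
Here β = 1.67, so η = 1.670.
Since η > 1, this is a luxury.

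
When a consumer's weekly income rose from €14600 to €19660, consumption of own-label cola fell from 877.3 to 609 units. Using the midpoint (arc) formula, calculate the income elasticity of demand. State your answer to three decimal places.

-1.222

ΔQ = 609 − 877.3 = -268.3; midpoint Q̄ = (877.3 + 609)/2 = 743.15.
ΔI = 19660 − 14600 = 5060; midpoint Ī = (14600 + 19660)/2 = 17130.
η = (ΔQ/Q̄) ÷ (ΔI/Ī) = (-268.3/743.15) ÷ (5060/17130) = -1.222.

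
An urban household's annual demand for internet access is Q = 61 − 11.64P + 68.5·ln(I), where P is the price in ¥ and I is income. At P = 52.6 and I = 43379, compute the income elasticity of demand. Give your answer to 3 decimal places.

At P = 52.6, I = 43379: Q = 180.161.
Holding P constant, ∂Q/∂I = 68.5/I = 0.00157911.
η_I = (∂Q/∂I)·(I/Q) = 0.00157911 × (43379/180.161) = 0.380.

0.380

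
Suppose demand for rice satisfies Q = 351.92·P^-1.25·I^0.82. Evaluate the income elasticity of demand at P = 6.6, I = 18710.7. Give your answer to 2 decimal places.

0.82

For a multiplicative demand Q = A·P^α·I^β, the income elasticity is β everywhere.
Here β = 0.82, so η = 0.82.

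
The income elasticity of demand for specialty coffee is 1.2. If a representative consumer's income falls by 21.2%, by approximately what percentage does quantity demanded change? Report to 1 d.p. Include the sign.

-25.4%

%ΔQ ≈ η × %ΔI = 1.2 × (-21.2%) = -25.4%.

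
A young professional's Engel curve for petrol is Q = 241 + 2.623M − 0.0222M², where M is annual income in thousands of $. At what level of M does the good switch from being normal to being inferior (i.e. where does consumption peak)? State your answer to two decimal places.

dQ/dM = 2.623 − 0.0444M.
The good is inferior where dQ/dM < 0. Setting dQ/dM = 0 gives M = 2.623 / 0.0444 = 59.08.

59.08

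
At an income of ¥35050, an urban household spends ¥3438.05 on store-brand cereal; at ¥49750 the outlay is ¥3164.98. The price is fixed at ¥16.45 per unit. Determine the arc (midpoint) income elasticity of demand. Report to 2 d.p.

With a constant price, Q₁ = 3438.05/16.45 = 209.000 and Q₂ = 3164.98/16.45 = 192.400 (equivalently, work directly with expenditure since P cancels).
Midpoint %ΔQ = (3164.98 − 3438.05)/3301.52 = -0.08271; midpoint %ΔI = (49750 − 35050)/42400 = 0.34670.
η = -0.08271 / 0.34670 = -0.24.

-0.24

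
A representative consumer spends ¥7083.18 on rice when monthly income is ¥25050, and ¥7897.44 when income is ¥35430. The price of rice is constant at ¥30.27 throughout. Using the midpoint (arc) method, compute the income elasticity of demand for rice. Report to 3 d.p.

With a constant price, Q₁ = 7083.18/30.27 = 234.000 and Q₂ = 7897.44/30.27 = 260.900 (equivalently, work directly with expenditure since P cancels).
Midpoint %ΔQ = (7897.44 − 7083.18)/7490.31 = 0.10871; midpoint %ΔI = (35430 − 25050)/30240 = 0.34325.
η = 0.10871 / 0.34325 = 0.317.

0.317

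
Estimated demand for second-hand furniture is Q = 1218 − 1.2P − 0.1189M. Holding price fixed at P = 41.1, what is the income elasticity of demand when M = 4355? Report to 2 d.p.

-0.80

At P = 41.1, M = 4355: Q = 650.871.
Holding P constant, ∂Q/∂M = −0.1189.
η_M = (∂Q/∂M)·(M/Q) = -0.1189 × (4355/650.871) = -0.80.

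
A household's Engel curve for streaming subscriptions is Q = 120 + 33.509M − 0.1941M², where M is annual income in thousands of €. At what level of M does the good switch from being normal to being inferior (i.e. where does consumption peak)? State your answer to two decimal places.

86.32

dQ/dM = 33.509 − 0.3882M.
The good is inferior where dQ/dM < 0. Setting dQ/dM = 0 gives M = 33.509 / 0.3882 = 86.32.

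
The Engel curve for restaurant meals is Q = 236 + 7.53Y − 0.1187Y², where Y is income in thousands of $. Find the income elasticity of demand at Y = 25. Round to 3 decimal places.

At Y = 25: Q = 350.0625.
dQ/dY = 7.53 − 0.2374Y = 1.59500.
η = (dQ/dY)·(Y/Q) = 1.59500 × (25/350.0625) = 0.114.

0.114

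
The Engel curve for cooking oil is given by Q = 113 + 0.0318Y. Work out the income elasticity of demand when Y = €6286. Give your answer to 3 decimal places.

At Y = 6286: Q = 312.895.
dQ/dY = 0.0318.
η = (dQ/dY)·(Y/Q) = 0.0318 × (6286/312.895) = 0.639.

0.639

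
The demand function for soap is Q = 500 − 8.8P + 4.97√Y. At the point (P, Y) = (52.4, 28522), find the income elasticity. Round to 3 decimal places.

0.478

At P = 52.4, Y = 28522: Q = 878.236.
Holding P constant, ∂Q/∂Y = 4.97/(2√Y) = 0.0147142.
η_Y = (∂Q/∂Y)·(Y/Q) = 0.0147142 × (28522/878.236) = 0.478.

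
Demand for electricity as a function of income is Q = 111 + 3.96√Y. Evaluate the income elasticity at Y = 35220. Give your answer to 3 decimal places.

0.435

At Y = 35220: Q = 854.173.
dQ/dY = 3.96/(2√Y) = 0.0105504 at this income.
η = (dQ/dY)·(Y/Q) = 0.0105504 × (35220/854.173) = 0.435.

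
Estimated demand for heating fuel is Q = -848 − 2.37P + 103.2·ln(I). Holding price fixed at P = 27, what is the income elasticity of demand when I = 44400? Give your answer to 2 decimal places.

At P = 27, I = 44400: Q = 192.353.
Holding P constant, ∂Q/∂I = 103.2/I = 0.00232432.
η_I = (∂Q/∂I)·(I/Q) = 0.00232432 × (44400/192.353) = 0.54.

0.54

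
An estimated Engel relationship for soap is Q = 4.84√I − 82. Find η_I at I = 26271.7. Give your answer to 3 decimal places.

0.558

At I = 26271.7: Q = 702.494.
dQ/dI = 4.84/(2√I) = 0.0149304 at this income.
η = (dQ/dI)·(I/Q) = 0.0149304 × (26271.7/702.494) = 0.558.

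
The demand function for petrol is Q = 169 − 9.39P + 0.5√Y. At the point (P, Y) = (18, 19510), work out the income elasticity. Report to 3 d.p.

At P = 18, Y = 19510: Q = 69.819.
Holding P constant, ∂Q/∂Y = 0.5/(2√Y) = 0.00178983.
η_Y = (∂Q/∂Y)·(Y/Q) = 0.00178983 × (19510/69.819) = 0.500.

0.500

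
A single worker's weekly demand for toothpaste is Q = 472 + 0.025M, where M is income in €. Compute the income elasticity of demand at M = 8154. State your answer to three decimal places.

0.302

At M = 8154: Q = 675.850.
dQ/dM = 0.025.
η = (dQ/dM)·(M/Q) = 0.025 × (8154/675.850) = 0.302.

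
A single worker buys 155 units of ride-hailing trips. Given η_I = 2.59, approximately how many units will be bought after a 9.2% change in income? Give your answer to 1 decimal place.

191.9

%ΔQ ≈ η × %ΔI = 2.59 × 9.2% = 23.828%.
New Q ≈ 155 × (1 + 0.23828) = 191.9.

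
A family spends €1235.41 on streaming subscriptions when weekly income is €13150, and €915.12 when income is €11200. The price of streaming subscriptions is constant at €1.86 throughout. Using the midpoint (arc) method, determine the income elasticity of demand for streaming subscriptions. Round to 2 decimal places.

1.86

With a constant price, Q₁ = 1235.41/1.86 = 664.199 and Q₂ = 915.12/1.86 = 492.000 (equivalently, work directly with expenditure since P cancels).
Midpoint %ΔQ = (915.12 − 1235.41)/1075.27 = -0.29787; midpoint %ΔI = (11200 − 13150)/12175 = -0.16016.
η = -0.29787 / -0.16016 = 1.86.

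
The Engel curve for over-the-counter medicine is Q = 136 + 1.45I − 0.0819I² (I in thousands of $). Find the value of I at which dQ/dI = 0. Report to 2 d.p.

dQ/dI = 1.45 − 0.1638I.
The good is inferior where dQ/dI < 0. Setting dQ/dI = 0 gives I = 1.45 / 0.1638 = 8.85.

8.85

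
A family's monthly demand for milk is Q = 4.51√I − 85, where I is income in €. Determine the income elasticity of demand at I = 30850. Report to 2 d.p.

At I = 30850: Q = 707.144.
dQ/dI = 4.51/(2√I) = 0.0128386 at this income.
η = (dQ/dI)·(I/Q) = 0.0128386 × (30850/707.144) = 0.56.

0.56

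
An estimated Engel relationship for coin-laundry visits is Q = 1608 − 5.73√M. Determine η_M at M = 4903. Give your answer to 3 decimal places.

At M = 4903: Q = 1206.777.
dQ/dM = -5.73/(2√M) = -0.040916 at this income.
η = (dQ/dM)·(M/Q) = -0.040916 × (4903/1206.777) = -0.166.

-0.166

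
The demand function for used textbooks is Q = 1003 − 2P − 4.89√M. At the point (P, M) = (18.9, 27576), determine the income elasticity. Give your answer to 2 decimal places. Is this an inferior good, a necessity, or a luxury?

-2.65 (inferior good)

At P = 18.9, M = 27576: Q = 153.165.
Holding P constant, ∂Q/∂M = -4.89/(2√M) = -0.0147236.
η_M = (∂Q/∂M)·(M/Q) = -0.0147236 × (27576/153.165) = -2.65.
Since η < 0, this is an inferior good.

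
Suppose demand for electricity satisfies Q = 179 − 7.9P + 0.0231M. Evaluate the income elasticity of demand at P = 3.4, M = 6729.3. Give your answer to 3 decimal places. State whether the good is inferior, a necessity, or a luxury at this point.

At P = 3.4, M = 6729.3: Q = 307.587.
Holding P constant, ∂Q/∂M = 0.0231.
η_M = (∂Q/∂M)·(M/Q) = 0.0231 × (6729.3/307.587) = 0.505.
Since 0 < η < 1, this is a necessity.

0.505 (necessity)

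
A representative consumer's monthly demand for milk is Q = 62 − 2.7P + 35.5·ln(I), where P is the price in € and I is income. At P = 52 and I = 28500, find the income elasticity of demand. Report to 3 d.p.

At P = 52, I = 28500: Q = 285.747.
Holding P constant, ∂Q/∂I = 35.5/I = 0.00124561.
η_I = (∂Q/∂I)·(I/Q) = 0.00124561 × (28500/285.747) = 0.124.

0.124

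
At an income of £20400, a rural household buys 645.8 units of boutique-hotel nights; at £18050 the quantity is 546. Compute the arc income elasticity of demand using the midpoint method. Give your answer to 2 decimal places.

ΔQ = 546 − 645.8 = -99.8; midpoint Q̄ = (645.8 + 546)/2 = 595.9.
ΔI = 18050 − 20400 = -2350; midpoint Ī = (20400 + 18050)/2 = 19225.
η = (ΔQ/Q̄) ÷ (ΔI/Ī) = (-99.8/595.9) ÷ (-2350/19225) = 1.37.

1.37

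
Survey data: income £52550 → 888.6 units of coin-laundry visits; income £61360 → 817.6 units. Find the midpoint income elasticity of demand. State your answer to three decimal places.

ΔQ = 817.6 − 888.6 = -71; midpoint Q̄ = (888.6 + 817.6)/2 = 853.1.
ΔI = 61360 − 52550 = 8810; midpoint Ī = (52550 + 61360)/2 = 56955.
η = (ΔQ/Q̄) ÷ (ΔI/Ī) = (-71/853.1) ÷ (8810/56955) = -0.538.

-0.538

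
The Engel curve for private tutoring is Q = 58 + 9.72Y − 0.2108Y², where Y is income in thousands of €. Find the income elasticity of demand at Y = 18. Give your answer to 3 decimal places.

0.233

At Y = 18: Q = 164.6608.
dQ/dY = 9.72 − 0.4216Y = 2.13120.
η = (dQ/dY)·(Y/Q) = 2.13120 × (18/164.6608) = 0.233.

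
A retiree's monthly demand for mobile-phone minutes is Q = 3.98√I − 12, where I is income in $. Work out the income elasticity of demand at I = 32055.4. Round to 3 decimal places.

At I = 32055.4: Q = 700.580.
dQ/dI = 3.98/(2√I) = 0.0111148 at this income.
η = (dQ/dI)·(I/Q) = 0.0111148 × (32055.4/700.580) = 0.509.

0.509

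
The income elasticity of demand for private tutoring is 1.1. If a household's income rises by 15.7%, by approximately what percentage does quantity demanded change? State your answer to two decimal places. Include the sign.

%ΔQ ≈ η × %ΔI = 1.1 × 15.7% = 17.27%.

17.27%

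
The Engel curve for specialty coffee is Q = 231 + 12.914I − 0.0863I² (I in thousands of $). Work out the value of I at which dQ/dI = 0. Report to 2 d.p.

dQ/dI = 12.914 − 0.1726I.
The good is inferior where dQ/dI < 0. Setting dQ/dI = 0 gives I = 12.914 / 0.1726 = 74.82.

74.82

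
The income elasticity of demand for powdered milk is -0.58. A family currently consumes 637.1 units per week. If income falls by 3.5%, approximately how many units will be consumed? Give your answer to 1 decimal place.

650.0

%ΔQ ≈ η × %ΔI = -0.58 × (-3.5%) = 2.03%.
New Q ≈ 637.1 × (1 + 0.0203) = 650.0.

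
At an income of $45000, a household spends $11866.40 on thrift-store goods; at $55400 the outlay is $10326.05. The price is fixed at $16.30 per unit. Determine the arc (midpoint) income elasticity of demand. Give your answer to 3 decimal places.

-0.670

With a constant price, Q₁ = 11866.40/16.30 = 728.000 and Q₂ = 10326.05/16.30 = 633.500 (equivalently, work directly with expenditure since P cancels).
Midpoint %ΔQ = (10326.05 − 11866.40)/11096.22 = -0.13882; midpoint %ΔI = (55400 − 45000)/50200 = 0.20717.
η = -0.13882 / 0.20717 = -0.670.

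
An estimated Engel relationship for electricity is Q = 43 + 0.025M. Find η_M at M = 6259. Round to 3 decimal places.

At M = 6259: Q = 199.475.
dQ/dM = 0.025.
η = (dQ/dM)·(M/Q) = 0.025 × (6259/199.475) = 0.784.

0.784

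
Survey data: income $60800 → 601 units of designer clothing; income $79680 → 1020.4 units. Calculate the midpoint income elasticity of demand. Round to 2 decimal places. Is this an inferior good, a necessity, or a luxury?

ΔQ = 1020.4 − 601 = 419.4; midpoint Q̄ = (601 + 1020.4)/2 = 810.7.
ΔI = 79680 − 60800 = 18880; midpoint Ī = (60800 + 79680)/2 = 70240.
η = (ΔQ/Q̄) ÷ (ΔI/Ī) = (419.4/810.7) ÷ (18880/70240) = 1.92.
η > 1 ⇒ luxury.

1.92 (luxury)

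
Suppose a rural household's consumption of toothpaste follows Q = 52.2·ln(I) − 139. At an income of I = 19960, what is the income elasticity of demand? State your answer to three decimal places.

0.138

At I = 19960: Q = 377.858.
dQ/dI = 52.2/I = 0.00261523 at this income.
η = (dQ/dI)·(I/Q) = 0.00261523 × (19960/377.858) = 0.138.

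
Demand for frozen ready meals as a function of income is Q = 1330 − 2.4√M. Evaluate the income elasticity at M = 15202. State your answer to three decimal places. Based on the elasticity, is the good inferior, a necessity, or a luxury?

At M = 15202: Q = 1034.089.
dQ/dM = -2.4/(2√M) = -0.00973264 at this income.
η = (dQ/dM)·(M/Q) = -0.00973264 × (15202/1034.089) = -0.143.
Since η < 0, the good is an inferior good.

-0.143 (inferior good)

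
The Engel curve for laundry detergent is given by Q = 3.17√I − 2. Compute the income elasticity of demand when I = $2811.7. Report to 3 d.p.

0.506

At I = 2811.7: Q = 166.091.
dQ/dI = 3.17/(2√I) = 0.0298913 at this income.
η = (dQ/dI)·(I/Q) = 0.0298913 × (2811.7/166.091) = 0.506.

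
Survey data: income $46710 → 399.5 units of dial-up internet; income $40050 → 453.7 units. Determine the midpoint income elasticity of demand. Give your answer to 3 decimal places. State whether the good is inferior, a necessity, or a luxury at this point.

ΔQ = 453.7 − 399.5 = 54.2; midpoint Q̄ = (399.5 + 453.7)/2 = 426.6.
ΔI = 40050 − 46710 = -6660; midpoint Ī = (46710 + 40050)/2 = 43380.
η = (ΔQ/Q̄) ÷ (ΔI/Ī) = (54.2/426.6) ÷ (-6660/43380) = -0.828.
η < 0 ⇒ inferior good.

-0.828 (inferior good)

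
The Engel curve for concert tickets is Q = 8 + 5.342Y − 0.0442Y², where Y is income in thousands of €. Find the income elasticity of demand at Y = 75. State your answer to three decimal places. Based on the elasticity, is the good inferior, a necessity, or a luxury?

At Y = 75: Q = 160.0250.
dQ/dY = 5.342 − 0.0884Y = -1.28800.
η = (dQ/dY)·(Y/Q) = -1.28800 × (75/160.0250) = -0.604.
η < 0 ⇒ inferior good.

-0.604 (inferior good)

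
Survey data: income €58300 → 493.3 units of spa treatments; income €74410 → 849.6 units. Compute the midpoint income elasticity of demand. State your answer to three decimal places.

ΔQ = 849.6 − 493.3 = 356.3; midpoint Q̄ = (493.3 + 849.6)/2 = 671.45.
ΔI = 74410 − 58300 = 16110; midpoint Ī = (58300 + 74410)/2 = 66355.
η = (ΔQ/Q̄) ÷ (ΔI/Ī) = (356.3/671.45) ÷ (16110/66355) = 2.186.

2.186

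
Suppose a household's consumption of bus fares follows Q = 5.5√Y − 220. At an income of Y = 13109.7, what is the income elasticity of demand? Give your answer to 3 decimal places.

0.768

At Y = 13109.7: Q = 409.737.
dQ/dY = 5.5/(2√Y) = 0.024018 at this income.
η = (dQ/dY)·(Y/Q) = 0.024018 × (13109.7/409.737) = 0.768.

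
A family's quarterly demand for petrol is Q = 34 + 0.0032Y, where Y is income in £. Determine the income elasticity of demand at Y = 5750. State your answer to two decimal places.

At Y = 5750: Q = 52.400.
dQ/dY = 0.0032.
η = (dQ/dY)·(Y/Q) = 0.0032 × (5750/52.400) = 0.35.

0.35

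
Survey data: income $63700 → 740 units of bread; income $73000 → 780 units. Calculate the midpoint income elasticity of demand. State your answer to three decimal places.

0.387

ΔQ = 780 − 740 = 40; midpoint Q̄ = (740 + 780)/2 = 760.
ΔI = 73000 − 63700 = 9300; midpoint Ī = (63700 + 73000)/2 = 68350.
η = (ΔQ/Q̄) ÷ (ΔI/Ī) = (40/760) ÷ (9300/68350) = 0.387.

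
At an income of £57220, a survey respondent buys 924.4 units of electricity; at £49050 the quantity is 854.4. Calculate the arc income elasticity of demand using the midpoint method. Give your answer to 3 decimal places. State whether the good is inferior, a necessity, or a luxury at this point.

ΔQ = 854.4 − 924.4 = -70; midpoint Q̄ = (924.4 + 854.4)/2 = 889.4.
ΔI = 49050 − 57220 = -8170; midpoint Ī = (57220 + 49050)/2 = 53135.
η = (ΔQ/Q̄) ÷ (ΔI/Ī) = (-70/889.4) ÷ (-8170/53135) = 0.512.
0 < η < 1 ⇒ necessity.

0.512 (necessity)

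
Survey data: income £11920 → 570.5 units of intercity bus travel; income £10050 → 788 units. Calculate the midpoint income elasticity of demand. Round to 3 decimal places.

-1.881

ΔQ = 788 − 570.5 = 217.5; midpoint Q̄ = (570.5 + 788)/2 = 679.25.
ΔI = 10050 − 11920 = -1870; midpoint Ī = (11920 + 10050)/2 = 10985.
η = (ΔQ/Q̄) ÷ (ΔI/Ī) = (217.5/679.25) ÷ (-1870/10985) = -1.881.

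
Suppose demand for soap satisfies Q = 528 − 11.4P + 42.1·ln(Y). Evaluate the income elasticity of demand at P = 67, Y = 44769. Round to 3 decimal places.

0.196

At P = 67, Y = 44769: Q = 215.060.
Holding P constant, ∂Q/∂Y = 42.1/Y = 0.000940383.
η_Y = (∂Q/∂Y)·(Y/Q) = 0.000940383 × (44769/215.060) = 0.196.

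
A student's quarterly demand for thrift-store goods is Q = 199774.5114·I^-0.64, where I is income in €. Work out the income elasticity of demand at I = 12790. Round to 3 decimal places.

For Q = A·I^β the income elasticity is constant and equal to β.
Here β = -0.64, so η = -0.640.

-0.640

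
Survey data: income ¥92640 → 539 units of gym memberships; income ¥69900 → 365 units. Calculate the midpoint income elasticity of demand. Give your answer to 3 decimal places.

ΔQ = 365 − 539 = -174; midpoint Q̄ = (539 + 365)/2 = 452.
ΔI = 69900 − 92640 = -22740; midpoint Ī = (92640 + 69900)/2 = 81270.
η = (ΔQ/Q̄) ÷ (ΔI/Ī) = (-174/452) ÷ (-22740/81270) = 1.376.

1.376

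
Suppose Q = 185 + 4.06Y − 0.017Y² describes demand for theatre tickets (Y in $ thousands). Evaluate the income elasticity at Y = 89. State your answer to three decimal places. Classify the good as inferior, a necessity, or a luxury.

0.224 (necessity)

At Y = 89: Q = 411.6830.
dQ/dY = 4.06 − 0.034Y = 1.03400.
η = (dQ/dY)·(Y/Q) = 1.03400 × (89/411.6830) = 0.224.
0 < η < 1 ⇒ necessity.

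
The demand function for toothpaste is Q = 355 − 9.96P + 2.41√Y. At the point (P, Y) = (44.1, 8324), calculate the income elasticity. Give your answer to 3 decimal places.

At P = 44.1, Y = 8324: Q = 135.643.
Holding P constant, ∂Q/∂Y = 2.41/(2√Y) = 0.0132075.
η_Y = (∂Q/∂Y)·(Y/Q) = 0.0132075 × (8324/135.643) = 0.811.

0.811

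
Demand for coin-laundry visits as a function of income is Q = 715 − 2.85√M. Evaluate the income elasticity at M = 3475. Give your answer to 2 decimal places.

At M = 3475: Q = 546.995.
dQ/dM = -2.85/(2√M) = -0.0241734 at this income.
η = (dQ/dM)·(M/Q) = -0.0241734 × (3475/546.995) = -0.15.

-0.15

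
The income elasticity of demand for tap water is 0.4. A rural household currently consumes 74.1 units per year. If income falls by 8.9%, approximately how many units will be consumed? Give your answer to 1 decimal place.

71.5

%ΔQ ≈ η × %ΔI = 0.4 × (-8.9%) = -3.56%.
New Q ≈ 74.1 × (1 − 0.0356) = 71.5.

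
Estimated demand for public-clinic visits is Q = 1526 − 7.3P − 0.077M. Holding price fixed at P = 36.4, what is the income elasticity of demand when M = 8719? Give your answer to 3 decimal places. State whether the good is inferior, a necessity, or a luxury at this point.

At P = 36.4, M = 8719: Q = 588.917.
Holding P constant, ∂Q/∂M = −0.077.
η_M = (∂Q/∂M)·(M/Q) = -0.077 × (8719/588.917) = -1.140.
Since η < 0, this is an inferior good.

-1.140 (inferior good)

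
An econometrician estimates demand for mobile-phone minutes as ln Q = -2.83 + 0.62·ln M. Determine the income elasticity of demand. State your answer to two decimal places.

0.62

In a log-linear demand, the coefficient on ln M is the income elasticity.
So η = 0.62.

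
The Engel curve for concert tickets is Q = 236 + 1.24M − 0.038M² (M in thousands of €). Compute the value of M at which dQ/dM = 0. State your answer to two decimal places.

16.32

dQ/dM = 1.24 − 0.076M.
The good is inferior where dQ/dM < 0. Setting dQ/dM = 0 gives M = 1.24 / 0.076 = 16.32.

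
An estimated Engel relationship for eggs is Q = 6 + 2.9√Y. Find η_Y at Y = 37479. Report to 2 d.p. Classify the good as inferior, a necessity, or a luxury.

0.49 (necessity)

At Y = 37479: Q = 567.425.
dQ/dY = 2.9/(2√Y) = 0.00748987 at this income.
η = (dQ/dY)·(Y/Q) = 0.00748987 × (37479/567.425) = 0.49.
Since 0 < η < 1, the good is a necessity.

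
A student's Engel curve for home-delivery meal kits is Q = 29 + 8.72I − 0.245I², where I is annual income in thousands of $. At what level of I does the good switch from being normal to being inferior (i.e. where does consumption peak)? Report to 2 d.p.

dQ/dI = 8.72 − 0.49I.
The good is inferior where dQ/dI < 0. Setting dQ/dI = 0 gives I = 8.72 / 0.49 = 17.80.

17.80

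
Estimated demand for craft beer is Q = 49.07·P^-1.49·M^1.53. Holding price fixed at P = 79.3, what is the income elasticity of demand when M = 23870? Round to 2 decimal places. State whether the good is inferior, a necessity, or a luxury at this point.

For a multiplicative demand Q = A·P^α·M^β, the income elasticity is β everywhere.
Here β = 1.53, so η = 1.53.
Since η > 1, this is a luxury.

1.53 (luxury)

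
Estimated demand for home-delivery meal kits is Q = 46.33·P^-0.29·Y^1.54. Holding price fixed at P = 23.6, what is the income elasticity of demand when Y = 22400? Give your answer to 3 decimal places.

1.540

For a multiplicative demand Q = A·P^α·Y^β, the income elasticity is β everywhere.
Here β = 1.54, so η = 1.540.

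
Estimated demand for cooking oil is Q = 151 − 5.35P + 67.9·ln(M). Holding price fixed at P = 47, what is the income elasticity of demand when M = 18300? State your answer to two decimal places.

At P = 47, M = 18300: Q = 565.965.
Holding P constant, ∂Q/∂M = 67.9/M = 0.00371038.
η_M = (∂Q/∂M)·(M/Q) = 0.00371038 × (18300/565.965) = 0.12.

0.12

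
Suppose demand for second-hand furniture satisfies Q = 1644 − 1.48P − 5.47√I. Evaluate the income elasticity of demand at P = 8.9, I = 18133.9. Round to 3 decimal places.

At P = 8.9, I = 18133.9: Q = 894.226.
Holding P constant, ∂Q/∂I = -5.47/(2√I) = -0.0203101.
η_I = (∂Q/∂I)·(I/Q) = -0.0203101 × (18133.9/894.226) = -0.412.

-0.412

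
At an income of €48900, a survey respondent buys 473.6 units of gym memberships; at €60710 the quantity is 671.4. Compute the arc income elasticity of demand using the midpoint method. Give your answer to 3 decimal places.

ΔQ = 671.4 − 473.6 = 197.8; midpoint Q̄ = (473.6 + 671.4)/2 = 572.5.
ΔI = 60710 − 48900 = 11810; midpoint Ī = (48900 + 60710)/2 = 54805.
η = (ΔQ/Q̄) ÷ (ΔI/Ī) = (197.8/572.5) ÷ (11810/54805) = 1.603.

1.603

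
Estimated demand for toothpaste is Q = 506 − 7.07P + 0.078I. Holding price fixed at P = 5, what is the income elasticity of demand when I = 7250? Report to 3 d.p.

At P = 5, I = 7250: Q = 1036.150.
Holding P constant, ∂Q/∂I = 0.078.
η_I = (∂Q/∂I)·(I/Q) = 0.078 × (7250/1036.150) = 0.546.

0.546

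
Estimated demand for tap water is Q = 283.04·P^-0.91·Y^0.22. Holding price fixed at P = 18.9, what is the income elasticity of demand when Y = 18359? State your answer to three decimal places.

For a multiplicative demand Q = A·P^α·Y^β, the income elasticity is β everywhere.
Here β = 0.22, so η = 0.220.

0.220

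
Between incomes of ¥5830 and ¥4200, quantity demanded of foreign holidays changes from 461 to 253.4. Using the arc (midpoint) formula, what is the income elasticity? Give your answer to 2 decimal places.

ΔQ = 253.4 − 461 = -207.6; midpoint Q̄ = (461 + 253.4)/2 = 357.2.
ΔI = 4200 − 5830 = -1630; midpoint Ī = (5830 + 4200)/2 = 5015.
η = (ΔQ/Q̄) ÷ (ΔI/Ī) = (-207.6/357.2) ÷ (-1630/5015) = 1.79.

1.79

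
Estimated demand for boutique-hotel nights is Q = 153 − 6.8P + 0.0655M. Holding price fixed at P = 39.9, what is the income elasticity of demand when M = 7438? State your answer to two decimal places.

1.32

At P = 39.9, M = 7438: Q = 368.869.
Holding P constant, ∂Q/∂M = 0.0655.
η_M = (∂Q/∂M)·(M/Q) = 0.0655 × (7438/368.869) = 1.32.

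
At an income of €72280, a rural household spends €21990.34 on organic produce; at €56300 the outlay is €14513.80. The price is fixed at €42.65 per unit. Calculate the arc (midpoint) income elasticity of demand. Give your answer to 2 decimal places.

With a constant price, Q₁ = 21990.34/42.65 = 515.600 and Q₂ = 14513.80/42.65 = 340.300 (equivalently, work directly with expenditure since P cancels).
Midpoint %ΔQ = (14513.80 − 21990.34)/18252.07 = -0.40963; midpoint %ΔI = (56300 − 72280)/64290 = -0.24856.
η = -0.40963 / -0.24856 = 1.65.

1.65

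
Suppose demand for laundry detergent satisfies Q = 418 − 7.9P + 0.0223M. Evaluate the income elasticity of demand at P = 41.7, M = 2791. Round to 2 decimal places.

At P = 41.7, M = 2791: Q = 150.809.
Holding P constant, ∂Q/∂M = 0.0223.
η_M = (∂Q/∂M)·(M/Q) = 0.0223 × (2791/150.809) = 0.41.

0.41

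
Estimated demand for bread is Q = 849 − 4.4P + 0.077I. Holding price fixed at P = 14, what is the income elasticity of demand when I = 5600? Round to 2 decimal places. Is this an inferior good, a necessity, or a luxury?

0.35 (necessity)

At P = 14, I = 5600: Q = 1218.600.
Holding P constant, ∂Q/∂I = 0.077.
η_I = (∂Q/∂I)·(I/Q) = 0.077 × (5600/1218.600) = 0.35.
Since 0 < η < 1, this is a necessity.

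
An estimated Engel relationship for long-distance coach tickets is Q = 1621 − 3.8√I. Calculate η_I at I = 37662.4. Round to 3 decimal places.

At I = 37662.4: Q = 883.541.
dQ/dI = -3.8/(2√I) = -0.00979038 at this income.
η = (dQ/dI)·(I/Q) = -0.00979038 × (37662.4/883.541) = -0.417.

-0.417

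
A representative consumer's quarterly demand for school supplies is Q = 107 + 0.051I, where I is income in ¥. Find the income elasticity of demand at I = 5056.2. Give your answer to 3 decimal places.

0.707

At I = 5056.2: Q = 364.866.
dQ/dI = 0.051.
η = (dQ/dI)·(I/Q) = 0.051 × (5056.2/364.866) = 0.707.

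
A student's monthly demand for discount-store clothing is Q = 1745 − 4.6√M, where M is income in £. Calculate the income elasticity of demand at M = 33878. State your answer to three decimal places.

-0.471

At M = 33878: Q = 898.325.
dQ/dM = -4.6/(2√M) = -0.0124959 at this income.
η = (dQ/dM)·(M/Q) = -0.0124959 × (33878/898.325) = -0.471.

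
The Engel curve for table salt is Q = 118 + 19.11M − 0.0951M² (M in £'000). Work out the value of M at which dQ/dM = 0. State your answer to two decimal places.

dQ/dM = 19.11 − 0.1902M.
The good is inferior where dQ/dM < 0. Setting dQ/dM = 0 gives M = 19.11 / 0.1902 = 100.47.

100.47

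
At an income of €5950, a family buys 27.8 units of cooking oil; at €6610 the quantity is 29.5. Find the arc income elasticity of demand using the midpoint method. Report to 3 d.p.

ΔQ = 29.5 − 27.8 = 1.7; midpoint Q̄ = (27.8 + 29.5)/2 = 28.65.
ΔI = 6610 − 5950 = 660; midpoint Ī = (5950 + 6610)/2 = 6280.
η = (ΔQ/Q̄) ÷ (ΔI/Ī) = (1.7/28.65) ÷ (660/6280) = 0.565.

0.565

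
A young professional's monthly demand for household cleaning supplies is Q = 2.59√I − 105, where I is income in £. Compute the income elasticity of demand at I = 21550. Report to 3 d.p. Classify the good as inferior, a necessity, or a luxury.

At I = 21550: Q = 275.210.
dQ/dI = 2.59/(2√I) = 0.00882158 at this income.
η = (dQ/dI)·(I/Q) = 0.00882158 × (21550/275.210) = 0.691.
Since 0 < η < 1, the good is a necessity.

0.691 (necessity)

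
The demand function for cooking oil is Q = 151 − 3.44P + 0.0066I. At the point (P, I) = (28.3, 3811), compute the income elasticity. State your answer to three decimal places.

0.319

At P = 28.3, I = 3811: Q = 78.801.
Holding P constant, ∂Q/∂I = 0.0066.
η_I = (∂Q/∂I)·(I/Q) = 0.0066 × (3811/78.801) = 0.319.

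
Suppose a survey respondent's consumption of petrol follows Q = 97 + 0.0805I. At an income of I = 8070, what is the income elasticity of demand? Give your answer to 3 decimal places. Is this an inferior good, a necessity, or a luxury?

0.870 (necessity)

At I = 8070: Q = 746.635.
dQ/dI = 0.0805.
η = (dQ/dI)·(I/Q) = 0.0805 × (8070/746.635) = 0.870.
Since 0 < η < 1, the good is a necessity.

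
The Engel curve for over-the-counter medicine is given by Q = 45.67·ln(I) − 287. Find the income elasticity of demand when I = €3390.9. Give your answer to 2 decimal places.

0.54

At I = 3390.9: Q = 84.245.
dQ/dI = 45.67/I = 0.0134684 at this income.
η = (dQ/dI)·(I/Q) = 0.0134684 × (3390.9/84.245) = 0.54.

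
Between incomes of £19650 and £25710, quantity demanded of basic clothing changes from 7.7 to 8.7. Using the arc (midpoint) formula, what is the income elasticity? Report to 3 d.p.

0.456

ΔQ = 8.7 − 7.7 = 1; midpoint Q̄ = (7.7 + 8.7)/2 = 8.2.
ΔI = 25710 − 19650 = 6060; midpoint Ī = (19650 + 25710)/2 = 22680.
η = (ΔQ/Q̄) ÷ (ΔI/Ī) = (1/8.2) ÷ (6060/22680) = 0.456.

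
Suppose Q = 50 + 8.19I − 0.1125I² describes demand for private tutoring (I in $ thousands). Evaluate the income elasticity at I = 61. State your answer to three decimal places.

-2.578

At I = 61: Q = 130.9775.
dQ/dI = 8.19 − 0.225I = -5.53500.
η = (dQ/dI)·(I/Q) = -5.53500 × (61/130.9775) = -2.578.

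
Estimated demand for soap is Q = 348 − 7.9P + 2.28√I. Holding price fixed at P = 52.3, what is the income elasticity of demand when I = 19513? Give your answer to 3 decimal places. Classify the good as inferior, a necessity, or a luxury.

0.629 (necessity)

At P = 52.3, I = 19513: Q = 253.321.
Holding P constant, ∂Q/∂I = 2.28/(2√I) = 0.00816099.
η_I = (∂Q/∂I)·(I/Q) = 0.00816099 × (19513/253.321) = 0.629.
Since 0 < η < 1, this is a necessity.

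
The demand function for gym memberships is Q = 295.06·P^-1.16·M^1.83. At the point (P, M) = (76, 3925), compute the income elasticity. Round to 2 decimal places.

For a multiplicative demand Q = A·P^α·M^β, the income elasticity is β everywhere.
Here β = 1.83, so η = 1.83.

1.83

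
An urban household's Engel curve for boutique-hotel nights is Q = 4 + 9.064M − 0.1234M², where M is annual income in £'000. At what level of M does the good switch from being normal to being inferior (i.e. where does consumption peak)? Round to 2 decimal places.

dQ/dM = 9.064 − 0.2468M.
The good is inferior where dQ/dM < 0. Setting dQ/dM = 0 gives M = 9.064 / 0.2468 = 36.73.

36.73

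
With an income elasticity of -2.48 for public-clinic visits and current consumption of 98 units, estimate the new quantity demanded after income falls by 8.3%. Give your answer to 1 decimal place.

%ΔQ ≈ η × %ΔI = -2.48 × (-8.3%) = 20.584%.
New Q ≈ 98 × (1 + 0.20584) = 118.2.

118.2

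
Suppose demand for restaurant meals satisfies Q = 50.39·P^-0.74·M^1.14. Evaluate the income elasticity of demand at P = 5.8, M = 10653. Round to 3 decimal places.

For a multiplicative demand Q = A·P^α·M^β, the income elasticity is β everywhere.
Here β = 1.14, so η = 1.140.

1.140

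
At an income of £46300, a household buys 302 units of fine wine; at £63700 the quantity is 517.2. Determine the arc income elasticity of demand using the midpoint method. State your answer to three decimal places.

ΔQ = 517.2 − 302 = 215.2; midpoint Q̄ = (302 + 517.2)/2 = 409.6.
ΔI = 63700 − 46300 = 17400; midpoint Ī = (46300 + 63700)/2 = 55000.
η = (ΔQ/Q̄) ÷ (ΔI/Ī) = (215.2/409.6) ÷ (17400/55000) = 1.661.

1.661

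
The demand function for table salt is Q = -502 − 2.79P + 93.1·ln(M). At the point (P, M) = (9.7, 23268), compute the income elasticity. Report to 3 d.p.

At P = 9.7, M = 23268: Q = 407.042.
Holding P constant, ∂Q/∂M = 93.1/M = 0.0040012.
η_M = (∂Q/∂M)·(M/Q) = 0.0040012 × (23268/407.042) = 0.229.

0.229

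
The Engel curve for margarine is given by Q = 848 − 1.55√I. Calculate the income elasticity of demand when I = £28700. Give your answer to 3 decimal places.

At I = 28700: Q = 585.413.
dQ/dI = -1.55/(2√I) = -0.00457468 at this income.
η = (dQ/dI)·(I/Q) = -0.00457468 × (28700/585.413) = -0.224.

-0.224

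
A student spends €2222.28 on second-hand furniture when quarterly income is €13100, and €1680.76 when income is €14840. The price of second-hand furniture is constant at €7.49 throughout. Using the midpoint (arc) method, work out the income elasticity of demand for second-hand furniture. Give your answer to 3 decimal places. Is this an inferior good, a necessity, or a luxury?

-2.228 (inferior good)

With a constant price, Q₁ = 2222.28/7.49 = 296.700 and Q₂ = 1680.76/7.49 = 224.401 (equivalently, work directly with expenditure since P cancels).
Midpoint %ΔQ = (1680.76 − 2222.28)/1951.52 = -0.27749; midpoint %ΔI = (14840 − 13100)/13970 = 0.12455.
η = -0.27749 / 0.12455 = -2.228.
η < 0 ⇒ inferior good.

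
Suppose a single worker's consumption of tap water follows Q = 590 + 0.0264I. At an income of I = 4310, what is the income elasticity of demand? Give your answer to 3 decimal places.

0.162

At I = 4310: Q = 703.784.
dQ/dI = 0.0264.
η = (dQ/dI)·(I/Q) = 0.0264 × (4310/703.784) = 0.162.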